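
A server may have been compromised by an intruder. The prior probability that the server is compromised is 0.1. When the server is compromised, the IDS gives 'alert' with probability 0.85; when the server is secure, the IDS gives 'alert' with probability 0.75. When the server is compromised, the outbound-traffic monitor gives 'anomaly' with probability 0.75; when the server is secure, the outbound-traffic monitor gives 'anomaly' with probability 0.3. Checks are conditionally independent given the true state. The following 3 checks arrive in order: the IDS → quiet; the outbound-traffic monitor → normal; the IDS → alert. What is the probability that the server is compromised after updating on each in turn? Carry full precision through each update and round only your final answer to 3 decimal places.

After the IDS='quiet': P(compromised) = 0.15·0.1000 / (0.15·0.1000 + 0.25·0.9000) ≈ 0.0625
After the outbound-traffic monitor='normal': P(compromised) = 0.25·0.0625 / (0.25·0.0625 + 0.7·0.9375) ≈ 0.0233
After the IDS='alert': P(compromised) = 0.85·0.0233 / (0.85·0.0233 + 0.75·0.9767) ≈ 0.0263

0.026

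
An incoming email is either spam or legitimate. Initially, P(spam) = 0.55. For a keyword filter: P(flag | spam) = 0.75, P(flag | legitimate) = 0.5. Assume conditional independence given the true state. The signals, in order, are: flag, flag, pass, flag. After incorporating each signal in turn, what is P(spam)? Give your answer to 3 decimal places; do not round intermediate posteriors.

0.673

After 'flag': P(spam) = 0.75·0.5500 / (0.75·0.5500 + 0.5·0.4500) ≈ 0.6471
After 'flag': P(spam) = 0.75·0.6471 / (0.75·0.6471 + 0.5·0.3529) ≈ 0.7333
After 'pass': P(spam) = 0.25·0.7333 / (0.25·0.7333 + 0.5·0.2667) ≈ 0.5789
After 'flag': P(spam) = 0.75·0.5789 / (0.75·0.5789 + 0.5·0.4211) ≈ 0.6735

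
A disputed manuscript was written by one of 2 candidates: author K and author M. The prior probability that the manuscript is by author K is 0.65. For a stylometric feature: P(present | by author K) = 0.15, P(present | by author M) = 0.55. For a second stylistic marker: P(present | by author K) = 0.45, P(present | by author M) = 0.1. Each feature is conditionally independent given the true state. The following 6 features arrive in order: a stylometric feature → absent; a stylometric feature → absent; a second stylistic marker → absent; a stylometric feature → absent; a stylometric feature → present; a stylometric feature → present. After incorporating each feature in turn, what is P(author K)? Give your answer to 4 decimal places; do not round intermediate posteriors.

0.3626

After a stylometric feature='absent': P(author K) = 0.85·0.6500 / (0.85·0.6500 + 0.45·0.3500) ≈ 0.7782
After a stylometric feature='absent': P(author K) = 0.85·0.7782 / (0.85·0.7782 + 0.45·0.2218) ≈ 0.8689
After a second stylistic marker='absent': P(author K) = 0.55·0.8689 / (0.55·0.8689 + 0.9·0.1311) ≈ 0.8020
After a stylometric feature='absent': P(author K) = 0.85·0.8020 / (0.85·0.8020 + 0.45·0.1980) ≈ 0.8844
After a stylometric feature='present': P(author K) = 0.15·0.8844 / (0.15·0.8844 + 0.55·0.1156) ≈ 0.6760
After a stylometric feature='present': P(author K) = 0.15·0.6760 / (0.15·0.6760 + 0.55·0.3240) ≈ 0.3626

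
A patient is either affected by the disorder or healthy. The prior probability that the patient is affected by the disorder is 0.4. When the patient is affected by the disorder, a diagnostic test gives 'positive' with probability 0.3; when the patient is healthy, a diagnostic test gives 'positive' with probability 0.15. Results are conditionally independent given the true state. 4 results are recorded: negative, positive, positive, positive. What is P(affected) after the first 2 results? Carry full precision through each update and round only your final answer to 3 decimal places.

After 'negative': P(affected) = 0.7·0.4000 / (0.7·0.4000 + 0.85·0.6000) ≈ 0.3544
After 'positive': P(affected) = 0.3·0.3544 / (0.3·0.3544 + 0.15·0.6456) ≈ 0.5234

0.523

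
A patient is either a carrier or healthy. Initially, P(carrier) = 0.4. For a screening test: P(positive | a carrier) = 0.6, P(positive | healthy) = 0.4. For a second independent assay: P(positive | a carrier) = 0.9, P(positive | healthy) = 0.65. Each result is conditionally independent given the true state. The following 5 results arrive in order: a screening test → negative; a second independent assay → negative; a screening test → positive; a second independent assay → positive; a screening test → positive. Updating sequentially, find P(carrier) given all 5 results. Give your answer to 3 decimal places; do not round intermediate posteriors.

After a screening test='negative': P(carrier) = 0.4·0.4000 / (0.4·0.4000 + 0.6·0.6000) ≈ 0.3077
After a second independent assay='negative': P(carrier) = 0.1·0.3077 / (0.1·0.3077 + 0.35·0.6923) ≈ 0.1127
After a screening test='positive': P(carrier) = 0.6·0.1127 / (0.6·0.1127 + 0.4·0.8873) ≈ 0.1600
After a second independent assay='positive': P(carrier) = 0.9·0.1600 / (0.9·0.1600 + 0.65·0.8400) ≈ 0.2087
After a screening test='positive': P(carrier) = 0.6·0.2087 / (0.6·0.2087 + 0.4·0.7913) ≈ 0.2835

0.283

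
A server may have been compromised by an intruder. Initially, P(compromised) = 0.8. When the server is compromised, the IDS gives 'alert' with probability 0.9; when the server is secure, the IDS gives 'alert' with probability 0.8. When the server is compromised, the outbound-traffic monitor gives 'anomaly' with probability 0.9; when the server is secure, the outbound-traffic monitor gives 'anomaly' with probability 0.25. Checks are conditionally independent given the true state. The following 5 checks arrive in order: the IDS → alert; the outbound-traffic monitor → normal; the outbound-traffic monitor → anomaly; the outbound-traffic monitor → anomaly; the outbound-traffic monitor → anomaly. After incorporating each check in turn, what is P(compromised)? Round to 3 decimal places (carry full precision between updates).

0.966

After the IDS='alert': P(compromised) = 0.9·0.8000 / (0.9·0.8000 + 0.8·0.2000) ≈ 0.8182
After the outbound-traffic monitor='normal': P(compromised) = 0.1·0.8182 / (0.1·0.8182 + 0.75·0.1818) ≈ 0.3750
After the outbound-traffic monitor='anomaly': P(compromised) = 0.9·0.3750 / (0.9·0.3750 + 0.25·0.6250) ≈ 0.6835
After the outbound-traffic monitor='anomaly': P(compromised) = 0.9·0.6835 / (0.9·0.6835 + 0.25·0.3165) ≈ 0.8861
After the outbound-traffic monitor='anomaly': P(compromised) = 0.9·0.8861 / (0.9·0.8861 + 0.25·0.1139) ≈ 0.9655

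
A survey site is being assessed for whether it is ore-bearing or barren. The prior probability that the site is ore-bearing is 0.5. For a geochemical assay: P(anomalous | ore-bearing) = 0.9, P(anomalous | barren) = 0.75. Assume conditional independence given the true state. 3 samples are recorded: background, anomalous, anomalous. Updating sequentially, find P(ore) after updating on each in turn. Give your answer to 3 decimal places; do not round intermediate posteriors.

After 'background': P(ore) = 0.1·0.5000 / (0.1·0.5000 + 0.25·0.5000) ≈ 0.2857
After 'anomalous': P(ore) = 0.9·0.2857 / (0.9·0.2857 + 0.75·0.7143) ≈ 0.3243
After 'anomalous': P(ore) = 0.9·0.3243 / (0.9·0.3243 + 0.75·0.6757) ≈ 0.3655

0.365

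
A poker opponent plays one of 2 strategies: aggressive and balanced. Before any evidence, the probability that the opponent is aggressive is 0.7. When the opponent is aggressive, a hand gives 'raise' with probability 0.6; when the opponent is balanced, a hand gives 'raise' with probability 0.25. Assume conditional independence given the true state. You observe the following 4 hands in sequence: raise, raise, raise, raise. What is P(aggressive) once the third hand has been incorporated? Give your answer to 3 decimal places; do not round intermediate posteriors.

After 'raise': P(aggressive) = 0.6·0.7000 / (0.6·0.7000 + 0.25·0.3000) ≈ 0.8485
After 'raise': P(aggressive) = 0.6·0.8485 / (0.6·0.8485 + 0.25·0.1515) ≈ 0.9307
After 'raise': P(aggressive) = 0.6·0.9307 / (0.6·0.9307 + 0.25·0.0693) ≈ 0.9699

0.970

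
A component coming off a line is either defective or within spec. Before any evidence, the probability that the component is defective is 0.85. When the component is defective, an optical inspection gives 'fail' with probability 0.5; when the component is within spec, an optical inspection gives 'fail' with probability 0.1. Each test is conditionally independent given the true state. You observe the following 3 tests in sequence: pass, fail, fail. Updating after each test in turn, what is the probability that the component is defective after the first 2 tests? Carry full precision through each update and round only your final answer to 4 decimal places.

After 'pass': P(defective) = 0.5·0.8500 / (0.5·0.8500 + 0.9·0.1500) ≈ 0.7589
After 'fail': P(defective) = 0.5·0.7589 / (0.5·0.7589 + 0.1·0.2411) ≈ 0.9403

0.9403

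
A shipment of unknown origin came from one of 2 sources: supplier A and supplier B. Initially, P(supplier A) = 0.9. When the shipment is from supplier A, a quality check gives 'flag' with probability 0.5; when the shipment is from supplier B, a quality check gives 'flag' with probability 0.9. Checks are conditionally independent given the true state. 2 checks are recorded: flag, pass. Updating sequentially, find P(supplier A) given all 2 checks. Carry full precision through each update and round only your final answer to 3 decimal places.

After 'flag': P(supplier A) = 0.5·0.9000 / (0.5·0.9000 + 0.9·0.1000) ≈ 0.8333
After 'pass': P(supplier A) = 0.5·0.8333 / (0.5·0.8333 + 0.1·0.1667) ≈ 0.9615

0.962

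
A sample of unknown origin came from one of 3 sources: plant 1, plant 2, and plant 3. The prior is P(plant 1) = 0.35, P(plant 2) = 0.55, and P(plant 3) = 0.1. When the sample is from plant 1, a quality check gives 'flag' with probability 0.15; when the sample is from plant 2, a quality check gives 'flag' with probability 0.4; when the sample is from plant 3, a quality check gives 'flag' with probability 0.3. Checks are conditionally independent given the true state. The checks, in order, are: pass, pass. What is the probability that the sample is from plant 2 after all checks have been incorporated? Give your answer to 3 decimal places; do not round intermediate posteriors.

0.396

After 'pass': normaliser = 0.85·0.3500 + 0.6·0.5500 + 0.7·0.1000; P(plant 1) ≈ 0.4265, P(plant 2) ≈ 0.4731, P(plant 3) ≈ 0.1004
After 'pass': normaliser = 0.85·0.4265 + 0.6·0.4731 + 0.7·0.1004; P(plant 1) ≈ 0.5059, P(plant 2) ≈ 0.3961, P(plant 3) ≈ 0.0980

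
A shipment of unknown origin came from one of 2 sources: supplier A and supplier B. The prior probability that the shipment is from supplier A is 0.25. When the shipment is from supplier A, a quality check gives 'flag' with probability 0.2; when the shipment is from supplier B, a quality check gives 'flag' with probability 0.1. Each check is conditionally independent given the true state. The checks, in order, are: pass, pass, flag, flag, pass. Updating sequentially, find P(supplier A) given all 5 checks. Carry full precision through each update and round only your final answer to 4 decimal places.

After 'pass': P(supplier A) = 0.8·0.2500 / (0.8·0.2500 + 0.9·0.7500) ≈ 0.2286
After 'pass': P(supplier A) = 0.8·0.2286 / (0.8·0.2286 + 0.9·0.7714) ≈ 0.2085
After 'flag': P(supplier A) = 0.2·0.2085 / (0.2·0.2085 + 0.1·0.7915) ≈ 0.3450
After 'flag': P(supplier A) = 0.2·0.3450 / (0.2·0.3450 + 0.1·0.6550) ≈ 0.5130
After 'pass': P(supplier A) = 0.8·0.5130 / (0.8·0.5130 + 0.9·0.4870) ≈ 0.4836

0.4836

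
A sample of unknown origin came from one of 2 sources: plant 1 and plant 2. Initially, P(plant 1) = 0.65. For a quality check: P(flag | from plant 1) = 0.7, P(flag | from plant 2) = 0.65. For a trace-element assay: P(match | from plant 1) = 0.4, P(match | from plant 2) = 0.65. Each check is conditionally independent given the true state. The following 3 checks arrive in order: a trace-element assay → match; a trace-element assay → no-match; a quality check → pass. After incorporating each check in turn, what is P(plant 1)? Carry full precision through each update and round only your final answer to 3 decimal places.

Apply Bayes' rule sequentially, carrying P(plant 1) forward.
After a trace-element assay='match': P(plant 1) = 0.4·0.6500 / (0.4·0.6500 + 0.65·0.3500) ≈ 0.5333
After a trace-element assay='no-match': P(plant 1) = 0.6·0.5333 / (0.6·0.5333 + 0.35·0.4667) ≈ 0.6621
After a quality check='pass': P(plant 1) = 0.3·0.6621 / (0.3·0.6621 + 0.35·0.3379) ≈ 0.6268

0.627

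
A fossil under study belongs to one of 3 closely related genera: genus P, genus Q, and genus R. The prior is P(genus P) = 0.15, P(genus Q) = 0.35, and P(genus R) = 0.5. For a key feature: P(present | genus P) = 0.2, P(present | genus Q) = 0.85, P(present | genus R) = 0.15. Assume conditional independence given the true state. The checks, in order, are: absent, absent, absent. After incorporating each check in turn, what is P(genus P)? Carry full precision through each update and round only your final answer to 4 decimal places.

0.1995

After 'absent': normaliser = 0.8·0.1500 + 0.15·0.3500 + 0.85·0.5000; P(genus P) ≈ 0.2008, P(genus Q) ≈ 0.0879, P(genus R) ≈ 0.7113
After 'absent': normaliser = 0.8·0.2008 + 0.15·0.0879 + 0.85·0.7113; P(genus P) ≈ 0.2064, P(genus Q) ≈ 0.0169, P(genus R) ≈ 0.7767
After 'absent': normaliser = 0.8·0.2064 + 0.15·0.0169 + 0.85·0.7767; P(genus P) ≈ 0.1995, P(genus Q) ≈ 0.0031, P(genus R) ≈ 0.7975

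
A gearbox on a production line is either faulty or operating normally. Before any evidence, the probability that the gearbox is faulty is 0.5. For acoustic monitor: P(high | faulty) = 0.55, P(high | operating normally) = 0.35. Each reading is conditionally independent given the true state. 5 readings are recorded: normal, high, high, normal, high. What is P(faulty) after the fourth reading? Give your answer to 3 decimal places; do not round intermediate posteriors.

0.542

After 'normal': P(faulty) = 0.45·0.5000 / (0.45·0.5000 + 0.65·0.5000) ≈ 0.4091
After 'high': P(faulty) = 0.55·0.4091 / (0.55·0.4091 + 0.35·0.5909) ≈ 0.5211
After 'high': P(faulty) = 0.55·0.5211 / (0.55·0.5211 + 0.35·0.4789) ≈ 0.6309
After 'normal': P(faulty) = 0.45·0.6309 / (0.45·0.6309 + 0.65·0.3691) ≈ 0.5420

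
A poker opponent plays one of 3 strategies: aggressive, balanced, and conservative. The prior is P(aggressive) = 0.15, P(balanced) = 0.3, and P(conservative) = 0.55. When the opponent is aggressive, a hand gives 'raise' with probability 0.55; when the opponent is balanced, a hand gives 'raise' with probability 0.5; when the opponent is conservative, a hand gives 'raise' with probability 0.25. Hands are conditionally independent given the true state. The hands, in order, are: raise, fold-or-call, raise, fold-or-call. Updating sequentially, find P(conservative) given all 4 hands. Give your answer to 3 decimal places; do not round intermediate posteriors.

After 'raise': normaliser = 0.55·0.1500 + 0.5·0.3000 + 0.25·0.5500; P(aggressive) ≈ 0.2230, P(balanced) ≈ 0.4054, P(conservative) ≈ 0.3716
After 'fold-or-call': normaliser = 0.45·0.2230 + 0.5·0.4054 + 0.75·0.3716; P(aggressive) ≈ 0.1725, P(balanced) ≈ 0.3484, P(conservative) ≈ 0.4791
After 'raise': normaliser = 0.55·0.1725 + 0.5·0.3484 + 0.25·0.4791; P(aggressive) ≈ 0.2440, P(balanced) ≈ 0.4480, P(conservative) ≈ 0.3080
After 'fold-or-call': normaliser = 0.45·0.2440 + 0.5·0.4480 + 0.75·0.3080; P(aggressive) ≈ 0.1944, P(balanced) ≈ 0.3966, P(conservative) ≈ 0.4090

0.409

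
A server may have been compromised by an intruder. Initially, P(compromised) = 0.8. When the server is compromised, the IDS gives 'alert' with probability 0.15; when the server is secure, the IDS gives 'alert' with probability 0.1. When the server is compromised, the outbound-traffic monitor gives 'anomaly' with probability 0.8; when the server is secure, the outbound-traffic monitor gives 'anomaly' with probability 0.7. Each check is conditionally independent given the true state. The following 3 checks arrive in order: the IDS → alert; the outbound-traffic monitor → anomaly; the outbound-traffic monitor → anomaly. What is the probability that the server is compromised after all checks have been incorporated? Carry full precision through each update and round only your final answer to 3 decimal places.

Each posterior becomes the prior for the next update.
After the IDS='alert': P(compromised) = 0.15·0.8000 / (0.15·0.8000 + 0.1·0.2000) ≈ 0.8571
After the outbound-traffic monitor='anomaly': P(compromised) = 0.8·0.8571 / (0.8·0.8571 + 0.7·0.1429) ≈ 0.8727
After the outbound-traffic monitor='anomaly': P(compromised) = 0.8·0.8727 / (0.8·0.8727 + 0.7·0.1273) ≈ 0.8868

0.887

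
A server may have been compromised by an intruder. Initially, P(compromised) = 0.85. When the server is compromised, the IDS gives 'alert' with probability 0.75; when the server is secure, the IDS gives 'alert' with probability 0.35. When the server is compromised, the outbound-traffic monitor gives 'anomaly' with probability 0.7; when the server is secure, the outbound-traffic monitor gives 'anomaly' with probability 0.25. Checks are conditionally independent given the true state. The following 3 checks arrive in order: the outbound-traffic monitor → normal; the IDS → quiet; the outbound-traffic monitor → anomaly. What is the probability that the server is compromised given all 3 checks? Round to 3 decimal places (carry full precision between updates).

0.709

Each posterior becomes the prior for the next update.
After the outbound-traffic monitor='normal': P(compromised) = 0.3·0.8500 / (0.3·0.8500 + 0.75·0.1500) ≈ 0.6939
After the IDS='quiet': P(compromised) = 0.25·0.6939 / (0.25·0.6939 + 0.65·0.3061) ≈ 0.4658
After the outbound-traffic monitor='anomaly': P(compromised) = 0.7·0.4658 / (0.7·0.4658 + 0.25·0.5342) ≈ 0.7094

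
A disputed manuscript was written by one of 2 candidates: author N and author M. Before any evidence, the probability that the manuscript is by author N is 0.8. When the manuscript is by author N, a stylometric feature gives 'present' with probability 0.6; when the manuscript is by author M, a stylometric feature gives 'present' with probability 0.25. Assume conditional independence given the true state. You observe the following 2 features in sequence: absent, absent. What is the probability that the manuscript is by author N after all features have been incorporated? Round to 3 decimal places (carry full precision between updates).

Apply Bayes' rule sequentially, carrying P(author N) forward.
After 'absent': P(author N) = 0.4·0.8000 / (0.4·0.8000 + 0.75·0.2000) ≈ 0.6809
After 'absent': P(author N) = 0.4·0.6809 / (0.4·0.6809 + 0.75·0.3191) ≈ 0.5322

0.532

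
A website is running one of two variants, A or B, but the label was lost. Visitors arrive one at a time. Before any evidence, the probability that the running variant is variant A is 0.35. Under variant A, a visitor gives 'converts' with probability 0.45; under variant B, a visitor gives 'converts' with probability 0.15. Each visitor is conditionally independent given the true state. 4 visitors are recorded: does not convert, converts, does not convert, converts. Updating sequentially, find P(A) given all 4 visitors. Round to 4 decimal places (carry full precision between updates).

0.6699

Apply Bayes' rule sequentially, carrying P(A) forward.
After 'does not convert': P(A) = 0.55·0.3500 / (0.55·0.3500 + 0.85·0.6500) ≈ 0.2584
After 'converts': P(A) = 0.45·0.2584 / (0.45·0.2584 + 0.15·0.7416) ≈ 0.5111
After 'does not convert': P(A) = 0.55·0.5111 / (0.55·0.5111 + 0.85·0.4889) ≈ 0.4035
After 'converts': P(A) = 0.45·0.4035 / (0.45·0.4035 + 0.15·0.5965) ≈ 0.6699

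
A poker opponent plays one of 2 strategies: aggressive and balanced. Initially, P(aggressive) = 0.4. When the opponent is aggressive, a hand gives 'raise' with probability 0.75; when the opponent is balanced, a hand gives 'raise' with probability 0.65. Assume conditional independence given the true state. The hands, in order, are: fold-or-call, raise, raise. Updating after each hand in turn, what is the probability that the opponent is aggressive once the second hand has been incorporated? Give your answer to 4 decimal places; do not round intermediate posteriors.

0.3546

After 'fold-or-call': P(aggressive) = 0.25·0.4000 / (0.25·0.4000 + 0.35·0.6000) ≈ 0.3226
After 'raise': P(aggressive) = 0.75·0.3226 / (0.75·0.3226 + 0.65·0.6774) ≈ 0.3546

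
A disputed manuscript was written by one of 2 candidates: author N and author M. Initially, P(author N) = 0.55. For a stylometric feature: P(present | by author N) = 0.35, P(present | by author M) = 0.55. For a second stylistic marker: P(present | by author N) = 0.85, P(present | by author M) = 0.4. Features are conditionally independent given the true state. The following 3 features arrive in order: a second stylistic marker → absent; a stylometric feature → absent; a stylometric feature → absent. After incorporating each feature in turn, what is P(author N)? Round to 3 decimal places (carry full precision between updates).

After a second stylistic marker='absent': P(author N) = 0.15·0.5500 / (0.15·0.5500 + 0.6·0.4500) ≈ 0.2340
After a stylometric feature='absent': P(author N) = 0.65·0.2340 / (0.65·0.2340 + 0.45·0.7660) ≈ 0.3062
After a stylometric feature='absent': P(author N) = 0.65·0.3062 / (0.65·0.3062 + 0.45·0.6938) ≈ 0.3893

0.389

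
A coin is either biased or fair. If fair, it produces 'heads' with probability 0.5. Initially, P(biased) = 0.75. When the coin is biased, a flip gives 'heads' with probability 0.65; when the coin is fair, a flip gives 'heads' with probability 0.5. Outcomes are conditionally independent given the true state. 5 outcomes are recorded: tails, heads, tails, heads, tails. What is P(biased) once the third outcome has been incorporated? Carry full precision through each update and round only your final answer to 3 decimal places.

0.656

After 'tails': P(biased) = 0.35·0.7500 / (0.35·0.7500 + 0.5·0.2500) ≈ 0.6774
After 'heads': P(biased) = 0.65·0.6774 / (0.65·0.6774 + 0.5·0.3226) ≈ 0.7319
After 'tails': P(biased) = 0.35·0.7319 / (0.35·0.7319 + 0.5·0.2681) ≈ 0.6565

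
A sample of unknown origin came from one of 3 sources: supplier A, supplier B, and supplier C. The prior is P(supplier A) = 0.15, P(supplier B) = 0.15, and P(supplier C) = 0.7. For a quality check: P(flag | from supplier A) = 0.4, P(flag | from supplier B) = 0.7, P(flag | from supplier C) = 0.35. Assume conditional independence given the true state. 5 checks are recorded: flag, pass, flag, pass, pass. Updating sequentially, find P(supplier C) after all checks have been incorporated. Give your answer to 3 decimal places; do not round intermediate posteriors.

0.767

After 'flag': normaliser = 0.4·0.1500 + 0.7·0.1500 + 0.35·0.7000; P(supplier A) ≈ 0.1463, P(supplier B) ≈ 0.2561, P(supplier C) ≈ 0.5976
After 'pass': normaliser = 0.6·0.1463 + 0.3·0.2561 + 0.65·0.5976; P(supplier A) ≈ 0.1588, P(supplier B) ≈ 0.1389, P(supplier C) ≈ 0.7023
After 'flag': normaliser = 0.4·0.1588 + 0.7·0.1389 + 0.35·0.7023; P(supplier A) ≈ 0.1562, P(supplier B) ≈ 0.2392, P(supplier C) ≈ 0.6046
After 'pass': normaliser = 0.6·0.1562 + 0.3·0.2392 + 0.65·0.6046; P(supplier A) ≈ 0.1678, P(supplier B) ≈ 0.1285, P(supplier C) ≈ 0.7037
After 'pass': normaliser = 0.6·0.1678 + 0.3·0.1285 + 0.65·0.7037; P(supplier A) ≈ 0.1688, P(supplier B) ≈ 0.0646, P(supplier C) ≈ 0.7666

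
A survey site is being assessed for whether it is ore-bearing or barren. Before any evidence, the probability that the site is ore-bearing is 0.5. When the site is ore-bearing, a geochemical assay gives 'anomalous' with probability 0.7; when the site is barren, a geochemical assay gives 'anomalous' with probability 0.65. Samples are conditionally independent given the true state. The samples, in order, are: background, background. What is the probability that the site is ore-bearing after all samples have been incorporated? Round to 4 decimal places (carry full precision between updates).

Apply Bayes' rule sequentially, carrying P(ore) forward.
After 'background': P(ore) = 0.3·0.5000 / (0.3·0.5000 + 0.35·0.5000) ≈ 0.4615
After 'background': P(ore) = 0.3·0.4615 / (0.3·0.4615 + 0.35·0.5385) ≈ 0.4235

0.4235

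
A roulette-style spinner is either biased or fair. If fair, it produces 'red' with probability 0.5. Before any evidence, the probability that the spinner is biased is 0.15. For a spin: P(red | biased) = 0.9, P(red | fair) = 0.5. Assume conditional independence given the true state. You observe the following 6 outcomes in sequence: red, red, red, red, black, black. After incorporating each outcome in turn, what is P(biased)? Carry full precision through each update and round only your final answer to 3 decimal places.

After 'red': P(biased) = 0.9·0.1500 / (0.9·0.1500 + 0.5·0.8500) ≈ 0.2411
After 'red': P(biased) = 0.9·0.2411 / (0.9·0.2411 + 0.5·0.7589) ≈ 0.3638
After 'red': P(biased) = 0.9·0.3638 / (0.9·0.3638 + 0.5·0.6362) ≈ 0.5072
After 'red': P(biased) = 0.9·0.5072 / (0.9·0.5072 + 0.5·0.4928) ≈ 0.6494
After 'black': P(biased) = 0.1·0.6494 / (0.1·0.6494 + 0.5·0.3506) ≈ 0.2703
After 'black': P(biased) = 0.1·0.2703 / (0.1·0.2703 + 0.5·0.7297) ≈ 0.0690

0.069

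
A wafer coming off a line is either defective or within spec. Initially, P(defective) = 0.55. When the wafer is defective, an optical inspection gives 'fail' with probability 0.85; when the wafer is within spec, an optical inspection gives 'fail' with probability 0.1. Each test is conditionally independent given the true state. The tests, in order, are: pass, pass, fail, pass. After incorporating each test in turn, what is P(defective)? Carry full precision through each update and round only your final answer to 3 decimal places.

0.046

Apply Bayes' rule sequentially, carrying P(defective) forward.
After 'pass': P(defective) = 0.15·0.5500 / (0.15·0.5500 + 0.9·0.4500) ≈ 0.1692
After 'pass': P(defective) = 0.15·0.1692 / (0.15·0.1692 + 0.9·0.8308) ≈ 0.0328
After 'fail': P(defective) = 0.85·0.0328 / (0.85·0.0328 + 0.1·0.9672) ≈ 0.2240
After 'pass': P(defective) = 0.15·0.2240 / (0.15·0.2240 + 0.9·0.7760) ≈ 0.0459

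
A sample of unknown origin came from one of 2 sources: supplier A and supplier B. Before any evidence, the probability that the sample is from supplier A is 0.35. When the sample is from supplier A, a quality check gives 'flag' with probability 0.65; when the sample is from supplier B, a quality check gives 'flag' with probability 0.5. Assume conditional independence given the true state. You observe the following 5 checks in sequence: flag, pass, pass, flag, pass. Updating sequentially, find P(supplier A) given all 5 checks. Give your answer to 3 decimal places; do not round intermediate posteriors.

0.238

Apply Bayes' rule sequentially, carrying P(supplier A) forward.
After 'flag': P(supplier A) = 0.65·0.3500 / (0.65·0.3500 + 0.5·0.6500) ≈ 0.4118
After 'pass': P(supplier A) = 0.35·0.4118 / (0.35·0.4118 + 0.5·0.5882) ≈ 0.3289
After 'pass': P(supplier A) = 0.35·0.3289 / (0.35·0.3289 + 0.5·0.6711) ≈ 0.2554
After 'flag': P(supplier A) = 0.65·0.2554 / (0.65·0.2554 + 0.5·0.7446) ≈ 0.3084
After 'pass': P(supplier A) = 0.35·0.3084 / (0.35·0.3084 + 0.5·0.6916) ≈ 0.2379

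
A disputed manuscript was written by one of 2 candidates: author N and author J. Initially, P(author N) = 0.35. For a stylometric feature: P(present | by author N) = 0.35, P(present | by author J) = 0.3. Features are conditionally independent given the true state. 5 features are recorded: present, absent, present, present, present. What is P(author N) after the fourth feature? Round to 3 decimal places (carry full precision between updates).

0.443

After 'present': P(author N) = 0.35·0.3500 / (0.35·0.3500 + 0.3·0.6500) ≈ 0.3858
After 'absent': P(author N) = 0.65·0.3858 / (0.65·0.3858 + 0.7·0.6142) ≈ 0.3684
After 'present': P(author N) = 0.35·0.3684 / (0.35·0.3684 + 0.3·0.6316) ≈ 0.4050
After 'present': P(author N) = 0.35·0.4050 / (0.35·0.4050 + 0.3·0.5950) ≈ 0.4426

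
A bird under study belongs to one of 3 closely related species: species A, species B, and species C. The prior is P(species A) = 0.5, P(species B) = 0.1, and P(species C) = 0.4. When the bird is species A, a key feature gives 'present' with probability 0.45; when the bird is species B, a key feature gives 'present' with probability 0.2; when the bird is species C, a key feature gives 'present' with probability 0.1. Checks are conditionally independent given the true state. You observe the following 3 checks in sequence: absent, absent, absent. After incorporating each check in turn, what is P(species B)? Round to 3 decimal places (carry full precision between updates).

After 'absent': normaliser = 0.55·0.5000 + 0.8·0.1000 + 0.9·0.4000; P(species A) ≈ 0.3846, P(species B) ≈ 0.1119, P(species C) ≈ 0.5035
After 'absent': normaliser = 0.55·0.3846 + 0.8·0.1119 + 0.9·0.5035; P(species A) ≈ 0.2805, P(species B) ≈ 0.1187, P(species C) ≈ 0.6008
After 'absent': normaliser = 0.55·0.2805 + 0.8·0.1187 + 0.9·0.6008; P(species A) ≈ 0.1953, P(species B) ≈ 0.1202, P(species C) ≈ 0.6845

0.120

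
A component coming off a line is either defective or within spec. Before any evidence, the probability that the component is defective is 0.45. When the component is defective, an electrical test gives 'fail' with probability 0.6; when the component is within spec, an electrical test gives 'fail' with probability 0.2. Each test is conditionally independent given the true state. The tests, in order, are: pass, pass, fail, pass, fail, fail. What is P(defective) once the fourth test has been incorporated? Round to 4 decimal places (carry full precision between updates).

0.2348

After 'pass': P(defective) = 0.4·0.4500 / (0.4·0.4500 + 0.8·0.5500) ≈ 0.2903
After 'pass': P(defective) = 0.4·0.2903 / (0.4·0.2903 + 0.8·0.7097) ≈ 0.1698
After 'fail': P(defective) = 0.6·0.1698 / (0.6·0.1698 + 0.2·0.8302) ≈ 0.3803
After 'pass': P(defective) = 0.4·0.3803 / (0.4·0.3803 + 0.8·0.6197) ≈ 0.2348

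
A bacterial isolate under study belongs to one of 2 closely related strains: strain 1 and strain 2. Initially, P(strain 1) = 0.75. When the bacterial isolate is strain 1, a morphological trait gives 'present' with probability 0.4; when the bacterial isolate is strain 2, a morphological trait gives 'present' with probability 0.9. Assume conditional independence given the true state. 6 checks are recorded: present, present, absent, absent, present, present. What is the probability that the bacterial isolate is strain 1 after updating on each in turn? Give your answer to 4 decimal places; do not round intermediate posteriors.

0.8082

After 'present': P(strain 1) = 0.4·0.7500 / (0.4·0.7500 + 0.9·0.2500) ≈ 0.5714
After 'present': P(strain 1) = 0.4·0.5714 / (0.4·0.5714 + 0.9·0.4286) ≈ 0.3721
After 'absent': P(strain 1) = 0.6·0.3721 / (0.6·0.3721 + 0.1·0.6279) ≈ 0.7805
After 'absent': P(strain 1) = 0.6·0.7805 / (0.6·0.7805 + 0.1·0.2195) ≈ 0.9552
After 'present': P(strain 1) = 0.4·0.9552 / (0.4·0.9552 + 0.9·0.0448) ≈ 0.9046
After 'present': P(strain 1) = 0.4·0.9046 / (0.4·0.9046 + 0.9·0.0954) ≈ 0.8082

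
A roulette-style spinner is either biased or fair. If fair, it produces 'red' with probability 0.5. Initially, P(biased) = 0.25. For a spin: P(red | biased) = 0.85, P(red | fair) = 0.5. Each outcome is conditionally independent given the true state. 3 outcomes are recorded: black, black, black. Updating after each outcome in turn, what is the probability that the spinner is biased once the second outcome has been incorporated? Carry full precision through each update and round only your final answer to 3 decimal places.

0.029

After 'black': P(biased) = 0.15·0.2500 / (0.15·0.2500 + 0.5·0.7500) ≈ 0.0909
After 'black': P(biased) = 0.15·0.0909 / (0.15·0.0909 + 0.5·0.9091) ≈ 0.0291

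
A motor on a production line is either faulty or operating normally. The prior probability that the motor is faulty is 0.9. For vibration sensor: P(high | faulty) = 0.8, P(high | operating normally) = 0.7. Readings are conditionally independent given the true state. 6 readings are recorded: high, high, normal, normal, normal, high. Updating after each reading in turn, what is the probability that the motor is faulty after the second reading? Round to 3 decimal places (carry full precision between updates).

After 'high': P(faulty) = 0.8·0.9000 / (0.8·0.9000 + 0.7·0.1000) ≈ 0.9114
After 'high': P(faulty) = 0.8·0.9114 / (0.8·0.9114 + 0.7·0.0886) ≈ 0.9216

0.922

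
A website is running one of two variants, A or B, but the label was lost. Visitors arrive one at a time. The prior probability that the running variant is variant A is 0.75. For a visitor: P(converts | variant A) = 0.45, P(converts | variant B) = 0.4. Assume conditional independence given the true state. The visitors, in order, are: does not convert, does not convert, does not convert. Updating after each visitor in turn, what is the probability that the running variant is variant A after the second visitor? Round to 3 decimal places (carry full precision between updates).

0.716

Apply Bayes' rule sequentially, carrying P(A) forward.
After 'does not convert': P(A) = 0.55·0.7500 / (0.55·0.7500 + 0.6·0.2500) ≈ 0.7333
After 'does not convert': P(A) = 0.55·0.7333 / (0.55·0.7333 + 0.6·0.2667) ≈ 0.7160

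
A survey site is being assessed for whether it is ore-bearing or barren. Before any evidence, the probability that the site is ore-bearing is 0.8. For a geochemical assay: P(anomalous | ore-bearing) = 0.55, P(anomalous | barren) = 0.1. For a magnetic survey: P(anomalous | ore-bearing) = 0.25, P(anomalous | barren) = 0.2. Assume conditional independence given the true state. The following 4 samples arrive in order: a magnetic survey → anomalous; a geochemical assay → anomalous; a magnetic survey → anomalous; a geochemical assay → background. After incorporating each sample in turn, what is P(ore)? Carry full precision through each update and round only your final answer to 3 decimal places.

0.945

After a magnetic survey='anomalous': P(ore) = 0.25·0.8000 / (0.25·0.8000 + 0.2·0.2000) ≈ 0.8333
After a geochemical assay='anomalous': P(ore) = 0.55·0.8333 / (0.55·0.8333 + 0.1·0.1667) ≈ 0.9649
After a magnetic survey='anomalous': P(ore) = 0.25·0.9649 / (0.25·0.9649 + 0.2·0.0351) ≈ 0.9717
After a geochemical assay='background': P(ore) = 0.45·0.9717 / (0.45·0.9717 + 0.9·0.0283) ≈ 0.9450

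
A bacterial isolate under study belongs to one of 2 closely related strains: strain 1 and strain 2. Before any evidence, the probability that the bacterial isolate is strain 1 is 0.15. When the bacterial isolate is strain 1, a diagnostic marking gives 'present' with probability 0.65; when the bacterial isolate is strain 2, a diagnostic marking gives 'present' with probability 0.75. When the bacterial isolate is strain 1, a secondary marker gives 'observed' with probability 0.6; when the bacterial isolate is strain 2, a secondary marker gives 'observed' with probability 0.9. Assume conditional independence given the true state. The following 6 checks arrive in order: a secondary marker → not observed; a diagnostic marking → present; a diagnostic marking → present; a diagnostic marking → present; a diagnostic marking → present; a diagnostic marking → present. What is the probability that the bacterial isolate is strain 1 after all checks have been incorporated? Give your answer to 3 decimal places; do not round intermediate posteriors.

After a secondary marker='not observed': P(strain 1) = 0.4·0.1500 / (0.4·0.1500 + 0.1·0.8500) ≈ 0.4138
After a diagnostic marking='present': P(strain 1) = 0.65·0.4138 / (0.65·0.4138 + 0.75·0.5862) ≈ 0.3796
After a diagnostic marking='present': P(strain 1) = 0.65·0.3796 / (0.65·0.3796 + 0.75·0.6204) ≈ 0.3465
After a diagnostic marking='present': P(strain 1) = 0.65·0.3465 / (0.65·0.3465 + 0.75·0.6535) ≈ 0.3148
After a diagnostic marking='present': P(strain 1) = 0.65·0.3148 / (0.65·0.3148 + 0.75·0.6852) ≈ 0.2848
After a diagnostic marking='present': P(strain 1) = 0.65·0.2848 / (0.65·0.2848 + 0.75·0.7152) ≈ 0.2566

0.257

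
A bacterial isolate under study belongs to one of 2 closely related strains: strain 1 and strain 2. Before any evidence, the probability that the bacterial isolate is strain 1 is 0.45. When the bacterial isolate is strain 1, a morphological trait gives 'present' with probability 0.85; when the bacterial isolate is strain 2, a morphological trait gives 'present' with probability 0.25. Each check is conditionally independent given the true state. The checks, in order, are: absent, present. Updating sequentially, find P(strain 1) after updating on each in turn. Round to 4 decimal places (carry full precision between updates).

0.3575

Apply Bayes' rule sequentially, carrying P(strain 1) forward.
After 'absent': P(strain 1) = 0.15·0.4500 / (0.15·0.4500 + 0.75·0.5500) ≈ 0.1406
After 'present': P(strain 1) = 0.85·0.1406 / (0.85·0.1406 + 0.25·0.8594) ≈ 0.3575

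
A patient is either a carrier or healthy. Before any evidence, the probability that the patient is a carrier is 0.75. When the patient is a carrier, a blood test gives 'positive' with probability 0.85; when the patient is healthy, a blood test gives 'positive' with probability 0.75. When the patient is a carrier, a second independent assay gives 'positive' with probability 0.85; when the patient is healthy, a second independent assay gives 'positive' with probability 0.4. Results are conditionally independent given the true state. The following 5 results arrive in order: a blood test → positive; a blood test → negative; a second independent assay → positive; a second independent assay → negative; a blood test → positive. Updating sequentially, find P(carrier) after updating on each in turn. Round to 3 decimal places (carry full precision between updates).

After a blood test='positive': P(carrier) = 0.85·0.7500 / (0.85·0.7500 + 0.75·0.2500) ≈ 0.7727
After a blood test='negative': P(carrier) = 0.15·0.7727 / (0.15·0.7727 + 0.25·0.2273) ≈ 0.6711
After a second independent assay='positive': P(carrier) = 0.85·0.6711 / (0.85·0.6711 + 0.4·0.3289) ≈ 0.8126
After a second independent assay='negative': P(carrier) = 0.15·0.8126 / (0.15·0.8126 + 0.6·0.1874) ≈ 0.5201
After a blood test='positive': P(carrier) = 0.85·0.5201 / (0.85·0.5201 + 0.75·0.4799) ≈ 0.5512

0.551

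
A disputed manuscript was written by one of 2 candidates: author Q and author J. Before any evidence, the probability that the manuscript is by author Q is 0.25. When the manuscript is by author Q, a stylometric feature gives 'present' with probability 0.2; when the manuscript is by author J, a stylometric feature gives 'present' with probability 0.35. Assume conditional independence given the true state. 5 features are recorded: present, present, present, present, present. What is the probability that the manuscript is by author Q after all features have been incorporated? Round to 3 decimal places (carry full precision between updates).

0.020

After 'present': P(author Q) = 0.2·0.2500 / (0.2·0.2500 + 0.35·0.7500) ≈ 0.1600
After 'present': P(author Q) = 0.2·0.1600 / (0.2·0.1600 + 0.35·0.8400) ≈ 0.0982
After 'present': P(author Q) = 0.2·0.0982 / (0.2·0.0982 + 0.35·0.9018) ≈ 0.0586
After 'present': P(author Q) = 0.2·0.0586 / (0.2·0.0586 + 0.35·0.9414) ≈ 0.0343
After 'present': P(author Q) = 0.2·0.0343 / (0.2·0.0343 + 0.35·0.9657) ≈ 0.0199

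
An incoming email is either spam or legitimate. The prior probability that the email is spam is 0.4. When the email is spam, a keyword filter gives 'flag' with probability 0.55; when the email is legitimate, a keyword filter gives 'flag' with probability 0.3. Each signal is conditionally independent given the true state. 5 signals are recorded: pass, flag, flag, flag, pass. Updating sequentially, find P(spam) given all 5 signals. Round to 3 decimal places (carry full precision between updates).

After 'pass': P(spam) = 0.45·0.4000 / (0.45·0.4000 + 0.7·0.6000) ≈ 0.3000
After 'flag': P(spam) = 0.55·0.3000 / (0.55·0.3000 + 0.3·0.7000) ≈ 0.4400
After 'flag': P(spam) = 0.55·0.4400 / (0.55·0.4400 + 0.3·0.5600) ≈ 0.5902
After 'flag': P(spam) = 0.55·0.5902 / (0.55·0.5902 + 0.3·0.4098) ≈ 0.7253
After 'pass': P(spam) = 0.45·0.7253 / (0.45·0.7253 + 0.7·0.2747) ≈ 0.6293

0.629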